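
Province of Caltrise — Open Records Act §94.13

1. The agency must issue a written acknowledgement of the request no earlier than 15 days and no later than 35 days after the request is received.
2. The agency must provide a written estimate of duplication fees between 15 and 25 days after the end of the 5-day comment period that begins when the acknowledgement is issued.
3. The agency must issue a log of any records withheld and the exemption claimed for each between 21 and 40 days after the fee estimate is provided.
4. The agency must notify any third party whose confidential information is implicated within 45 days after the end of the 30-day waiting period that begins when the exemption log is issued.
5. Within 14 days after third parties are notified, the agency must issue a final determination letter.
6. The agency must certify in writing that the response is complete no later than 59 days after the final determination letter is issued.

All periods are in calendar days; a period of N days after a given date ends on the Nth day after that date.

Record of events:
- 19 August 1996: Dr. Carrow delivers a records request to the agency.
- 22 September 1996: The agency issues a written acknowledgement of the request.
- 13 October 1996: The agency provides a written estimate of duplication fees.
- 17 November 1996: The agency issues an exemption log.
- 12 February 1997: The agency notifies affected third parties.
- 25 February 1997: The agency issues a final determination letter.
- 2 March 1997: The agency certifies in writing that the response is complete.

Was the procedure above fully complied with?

No

(1) the permitted window runs from 19 August 1996 + 15 = 3 September 1996 to 19 August 1996 + 35 = 23 September 1996; done 22 September 1996 — within the window.
(2) the permitted window runs from 27 September 1996 + 15 = 12 October 1996 to 27 September 1996 + 25 = 22 October 1996; done 13 October 1996, which is between those dates.
(3) the permitted window runs from 13 October 1996 + 21 = 3 November 1996 to 13 October 1996 + 40 = 22 November 1996; done 17 November 1996, which is between those dates.
(4) due by 17 December 1996 + 45 days = 31 January 1997; 12 February 1997 misses that deadline by 12 days.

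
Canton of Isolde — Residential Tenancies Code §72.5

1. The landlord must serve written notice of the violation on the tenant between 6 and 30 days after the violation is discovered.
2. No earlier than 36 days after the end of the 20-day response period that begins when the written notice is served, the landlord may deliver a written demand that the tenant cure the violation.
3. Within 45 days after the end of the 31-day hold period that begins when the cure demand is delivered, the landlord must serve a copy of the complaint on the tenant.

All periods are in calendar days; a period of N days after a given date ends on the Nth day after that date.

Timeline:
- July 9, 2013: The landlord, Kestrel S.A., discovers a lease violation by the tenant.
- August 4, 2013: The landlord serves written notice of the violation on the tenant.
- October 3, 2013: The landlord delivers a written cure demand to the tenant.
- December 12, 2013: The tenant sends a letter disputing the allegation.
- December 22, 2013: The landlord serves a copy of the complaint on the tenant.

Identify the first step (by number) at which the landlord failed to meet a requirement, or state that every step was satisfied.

Step 3

Step 1 — 6 and 30 days from July 9, 2013 (when the violation is discovered) are July 15, 2013 and August 8, 2013 respectively; done August 4, 2013, which is between those dates.
Step 2 — must wait 36 days from August 24, 2013 (end of the 20-day response period, which began when the written notice is served on August 4, 2013), so not before September 29, 2013; done October 3, 2013, after the minimum wait.
Step 3 — counting 45 days from November 3, 2013 (end of the 31-day hold period, which began when the cure demand is delivered on October 3, 2013) gives a deadline of December 18, 2013; not done until December 22, 2013, 4 days after the deadline.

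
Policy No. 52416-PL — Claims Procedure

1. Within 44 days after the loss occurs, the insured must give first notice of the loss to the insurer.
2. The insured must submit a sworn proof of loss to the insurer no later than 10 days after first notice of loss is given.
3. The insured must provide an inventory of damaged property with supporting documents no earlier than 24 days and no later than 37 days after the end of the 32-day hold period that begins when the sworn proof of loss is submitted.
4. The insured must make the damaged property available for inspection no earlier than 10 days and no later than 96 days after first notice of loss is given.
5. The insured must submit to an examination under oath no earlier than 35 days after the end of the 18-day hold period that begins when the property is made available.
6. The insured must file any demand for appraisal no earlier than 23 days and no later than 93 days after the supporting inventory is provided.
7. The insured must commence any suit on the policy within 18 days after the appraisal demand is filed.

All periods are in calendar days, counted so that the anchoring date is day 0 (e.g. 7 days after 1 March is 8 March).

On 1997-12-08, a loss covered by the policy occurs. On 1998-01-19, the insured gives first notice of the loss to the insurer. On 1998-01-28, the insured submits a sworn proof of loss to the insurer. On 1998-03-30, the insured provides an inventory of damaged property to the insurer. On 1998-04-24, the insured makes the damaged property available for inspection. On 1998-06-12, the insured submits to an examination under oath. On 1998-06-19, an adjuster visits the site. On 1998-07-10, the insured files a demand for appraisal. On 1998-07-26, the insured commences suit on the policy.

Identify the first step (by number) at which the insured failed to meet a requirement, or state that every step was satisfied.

(1) due by 1997-12-08 + 44 days = 1998-01-21; 1998-01-19 is within that limit.
(2) due by 1998-01-19 + 10 days = 1998-01-29; completed 1998-01-28, before the deadline.
(3) the permitted window runs from 1998-03-01 + 24 = 1998-03-25 to 1998-03-01 + 37 = 1998-04-07; done 1998-03-30 — within the window.
(4) the permitted window runs from 1998-01-19 + 10 = 1998-01-29 to 1998-01-19 + 96 = 1998-04-25; done 1998-04-24, which is between those dates.
(5) permitted from 1998-05-12 + 35 days = 1998-06-16 onward; 1998-06-12 is 4 days before the earliest permitted date.

Step 5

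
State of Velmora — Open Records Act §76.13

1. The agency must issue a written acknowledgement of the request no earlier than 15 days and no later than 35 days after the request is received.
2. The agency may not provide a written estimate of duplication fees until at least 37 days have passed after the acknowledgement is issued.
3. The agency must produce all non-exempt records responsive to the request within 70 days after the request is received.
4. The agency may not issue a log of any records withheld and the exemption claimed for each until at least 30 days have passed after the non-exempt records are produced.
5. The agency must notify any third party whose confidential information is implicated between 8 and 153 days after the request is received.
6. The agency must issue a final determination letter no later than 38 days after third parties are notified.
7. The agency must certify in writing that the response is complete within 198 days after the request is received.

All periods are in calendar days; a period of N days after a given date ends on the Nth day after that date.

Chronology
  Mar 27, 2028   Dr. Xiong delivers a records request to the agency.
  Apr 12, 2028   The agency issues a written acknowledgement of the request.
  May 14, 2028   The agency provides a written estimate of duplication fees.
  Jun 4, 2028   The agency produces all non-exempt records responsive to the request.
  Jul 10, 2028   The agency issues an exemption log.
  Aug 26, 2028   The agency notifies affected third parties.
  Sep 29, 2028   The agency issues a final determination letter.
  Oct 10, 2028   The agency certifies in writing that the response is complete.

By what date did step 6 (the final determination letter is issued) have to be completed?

Step 6 runs from Aug 26, 2028, when third parties are notified. 38 days after Aug 26, 2028 is Oct 3, 2028.

Oct 3, 2028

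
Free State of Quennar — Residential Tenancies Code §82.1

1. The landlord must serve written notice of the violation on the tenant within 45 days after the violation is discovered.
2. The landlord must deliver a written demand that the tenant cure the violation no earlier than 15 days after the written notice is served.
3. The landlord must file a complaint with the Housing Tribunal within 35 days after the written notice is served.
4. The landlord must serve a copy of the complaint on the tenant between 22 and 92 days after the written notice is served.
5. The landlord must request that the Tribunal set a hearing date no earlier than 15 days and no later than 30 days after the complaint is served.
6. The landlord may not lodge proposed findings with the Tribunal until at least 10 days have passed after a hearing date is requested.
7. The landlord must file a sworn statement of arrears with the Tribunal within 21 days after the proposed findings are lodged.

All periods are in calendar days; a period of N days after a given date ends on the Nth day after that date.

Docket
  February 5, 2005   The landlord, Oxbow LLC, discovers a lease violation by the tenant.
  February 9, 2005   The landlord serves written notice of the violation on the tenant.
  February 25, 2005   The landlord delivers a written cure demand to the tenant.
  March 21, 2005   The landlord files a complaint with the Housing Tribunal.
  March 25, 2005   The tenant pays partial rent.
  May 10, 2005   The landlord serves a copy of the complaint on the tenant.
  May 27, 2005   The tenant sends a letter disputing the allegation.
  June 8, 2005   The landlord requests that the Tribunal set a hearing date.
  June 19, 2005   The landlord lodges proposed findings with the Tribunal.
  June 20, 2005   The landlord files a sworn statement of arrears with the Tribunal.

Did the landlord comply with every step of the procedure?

No

(1) due by February 5, 2005 + 45 days = March 22, 2005; completed February 9, 2005, before the deadline.
(2) permitted from February 9, 2005 + 15 days = February 24, 2005 onward; February 25, 2005 is on or after that date.
(3) due by February 9, 2005 + 35 days = March 16, 2005; done March 21, 2005 — 5 days late.
The procedure was therefore not followed at step 3.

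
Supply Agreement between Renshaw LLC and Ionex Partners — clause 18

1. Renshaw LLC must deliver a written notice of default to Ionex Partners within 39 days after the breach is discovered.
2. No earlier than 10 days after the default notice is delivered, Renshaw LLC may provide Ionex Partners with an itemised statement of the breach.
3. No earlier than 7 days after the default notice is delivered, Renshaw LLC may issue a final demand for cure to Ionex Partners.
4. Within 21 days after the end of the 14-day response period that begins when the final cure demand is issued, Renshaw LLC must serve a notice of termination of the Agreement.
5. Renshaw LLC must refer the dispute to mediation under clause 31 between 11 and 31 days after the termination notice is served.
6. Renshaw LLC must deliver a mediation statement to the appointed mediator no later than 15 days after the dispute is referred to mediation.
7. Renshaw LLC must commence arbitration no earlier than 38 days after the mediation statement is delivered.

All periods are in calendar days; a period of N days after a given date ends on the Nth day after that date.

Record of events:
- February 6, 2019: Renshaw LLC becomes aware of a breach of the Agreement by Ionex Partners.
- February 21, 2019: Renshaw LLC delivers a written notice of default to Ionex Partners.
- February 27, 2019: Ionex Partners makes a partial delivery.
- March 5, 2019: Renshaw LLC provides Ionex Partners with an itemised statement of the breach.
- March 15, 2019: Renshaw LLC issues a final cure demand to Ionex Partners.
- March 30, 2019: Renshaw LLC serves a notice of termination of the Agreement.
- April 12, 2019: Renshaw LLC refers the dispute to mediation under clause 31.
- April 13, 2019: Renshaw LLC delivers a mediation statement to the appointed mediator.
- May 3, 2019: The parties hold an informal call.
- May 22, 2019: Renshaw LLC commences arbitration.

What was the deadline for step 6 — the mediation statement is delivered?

April 27, 2019

Step 6 runs from April 12, 2019, when the dispute is referred to mediation. 15 days after April 12, 2019 is April 27, 2019.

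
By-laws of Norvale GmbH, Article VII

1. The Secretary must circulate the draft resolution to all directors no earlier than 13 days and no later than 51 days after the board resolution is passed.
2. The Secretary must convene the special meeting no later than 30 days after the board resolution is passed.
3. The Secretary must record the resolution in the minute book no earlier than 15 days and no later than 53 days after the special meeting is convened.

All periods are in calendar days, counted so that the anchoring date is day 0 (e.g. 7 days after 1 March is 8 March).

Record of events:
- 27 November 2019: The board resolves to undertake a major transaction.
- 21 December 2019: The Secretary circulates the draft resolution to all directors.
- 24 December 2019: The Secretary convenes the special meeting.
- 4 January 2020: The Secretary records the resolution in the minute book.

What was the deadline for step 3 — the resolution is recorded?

Step 3 runs from 24 December 2019, when the special meeting is convened. The window is 15–53 days after 24 December 2019; it closes on 15 February 2020.

15 February 2020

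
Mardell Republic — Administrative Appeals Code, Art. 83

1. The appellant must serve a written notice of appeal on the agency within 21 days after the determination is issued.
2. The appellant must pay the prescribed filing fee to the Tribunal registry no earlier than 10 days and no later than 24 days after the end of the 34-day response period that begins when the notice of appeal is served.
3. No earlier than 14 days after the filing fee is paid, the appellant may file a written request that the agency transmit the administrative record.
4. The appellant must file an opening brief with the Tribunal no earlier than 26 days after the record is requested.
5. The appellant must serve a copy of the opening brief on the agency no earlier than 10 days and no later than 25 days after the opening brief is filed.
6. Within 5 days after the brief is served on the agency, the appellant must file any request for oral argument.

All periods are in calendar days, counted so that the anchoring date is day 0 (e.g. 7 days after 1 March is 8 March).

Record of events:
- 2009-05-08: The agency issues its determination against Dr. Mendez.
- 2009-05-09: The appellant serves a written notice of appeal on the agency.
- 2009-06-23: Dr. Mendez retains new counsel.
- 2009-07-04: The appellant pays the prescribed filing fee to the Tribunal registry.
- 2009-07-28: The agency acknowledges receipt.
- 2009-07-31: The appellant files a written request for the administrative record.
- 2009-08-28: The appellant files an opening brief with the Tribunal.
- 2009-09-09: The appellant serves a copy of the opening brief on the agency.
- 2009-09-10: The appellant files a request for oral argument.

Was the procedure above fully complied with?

Yes

(1) due by 2009-05-08 + 21 days = 2009-05-29; completed 2009-05-09, before the deadline.
(2) the permitted window runs from 2009-06-12 + 10 = 2009-06-22 to 2009-06-12 + 24 = 2009-07-06; 2009-07-04 falls inside that range.
(3) permitted from 2009-07-04 + 14 days = 2009-07-18 onward; done 2009-07-31, after the minimum wait.
(4) permitted from 2009-07-31 + 26 days = 2009-08-26 onward; 2009-08-28 is on or after that date.
(5) the permitted window runs from 2009-08-28 + 10 = 2009-09-07 to 2009-08-28 + 25 = 2009-09-22; done 2009-09-09 — within the window.
(6) due by 2009-09-09 + 5 days = 2009-09-14; 2009-09-10 is within that limit.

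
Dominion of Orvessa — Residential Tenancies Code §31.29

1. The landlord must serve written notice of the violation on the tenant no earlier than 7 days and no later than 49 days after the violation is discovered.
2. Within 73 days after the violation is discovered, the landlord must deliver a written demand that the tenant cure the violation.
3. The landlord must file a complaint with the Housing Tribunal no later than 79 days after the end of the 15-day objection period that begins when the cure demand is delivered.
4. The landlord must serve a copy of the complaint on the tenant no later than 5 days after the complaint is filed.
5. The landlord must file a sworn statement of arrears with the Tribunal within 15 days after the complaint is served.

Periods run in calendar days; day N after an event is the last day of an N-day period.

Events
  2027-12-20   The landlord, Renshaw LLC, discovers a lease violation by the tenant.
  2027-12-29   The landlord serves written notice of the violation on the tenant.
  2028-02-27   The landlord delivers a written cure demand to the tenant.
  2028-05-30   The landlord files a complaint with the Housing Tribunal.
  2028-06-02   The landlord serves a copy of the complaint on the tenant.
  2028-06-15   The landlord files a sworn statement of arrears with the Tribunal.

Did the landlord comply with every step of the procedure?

Step 1 — 7 and 49 days from 2027-12-20 (when the violation is discovered) are 2027-12-27 and 2028-02-07 respectively; done 2027-12-29, which is between those dates.
Step 2 — counting 73 days from 2027-12-20 (when the violation is discovered) gives a deadline of 2028-03-02; done 2028-02-27 — timely.
Step 3 — counting 79 days from 2028-03-13 (end of the 15-day objection period, which began when the cure demand is delivered on 2028-02-27) gives a deadline of 2028-05-31; done 2028-05-30 — timely.
Step 4 — counting 5 days from 2028-05-30 (when the complaint is filed) gives a deadline of 2028-06-04; completed 2028-06-02, before the deadline.
Step 5 — counting 15 days from 2028-06-02 (when the complaint is served) gives a deadline of 2028-06-17; 2028-06-15 is within that limit.

Yes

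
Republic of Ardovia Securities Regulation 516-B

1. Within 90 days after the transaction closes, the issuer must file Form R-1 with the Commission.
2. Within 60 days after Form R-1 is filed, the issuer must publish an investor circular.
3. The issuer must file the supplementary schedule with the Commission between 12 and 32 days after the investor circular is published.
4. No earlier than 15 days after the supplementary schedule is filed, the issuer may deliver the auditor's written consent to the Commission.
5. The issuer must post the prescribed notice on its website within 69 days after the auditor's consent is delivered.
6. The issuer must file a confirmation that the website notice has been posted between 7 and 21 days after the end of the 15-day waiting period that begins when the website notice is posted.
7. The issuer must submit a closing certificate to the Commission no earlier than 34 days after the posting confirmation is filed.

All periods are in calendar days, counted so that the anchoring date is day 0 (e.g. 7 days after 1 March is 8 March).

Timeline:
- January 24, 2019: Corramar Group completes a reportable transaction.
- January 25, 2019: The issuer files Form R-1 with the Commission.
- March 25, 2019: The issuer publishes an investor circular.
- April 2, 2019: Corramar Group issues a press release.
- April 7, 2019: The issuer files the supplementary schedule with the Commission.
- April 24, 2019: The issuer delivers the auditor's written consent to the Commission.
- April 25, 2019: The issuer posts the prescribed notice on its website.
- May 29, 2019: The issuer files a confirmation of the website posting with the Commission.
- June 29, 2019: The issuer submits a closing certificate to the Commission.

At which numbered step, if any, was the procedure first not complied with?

Step 7

Step 1 — counting 90 days from January 24, 2019 (when the transaction closes) gives a deadline of April 24, 2019; done January 25, 2019 — timely.
Step 2 — counting 60 days from January 25, 2019 (when Form R-1 is filed) gives a deadline of March 26, 2019; March 25, 2019 is within that limit.
Step 3 — 12 and 32 days from March 25, 2019 (when the investor circular is published) are April 6, 2019 and April 26, 2019 respectively; done April 7, 2019, which is between those dates.
Step 4 — must wait 15 days from April 7, 2019 (when the supplementary schedule is filed), so not before April 22, 2019; done April 24, 2019 — permitted.
Step 5 — counting 69 days from April 24, 2019 (when the auditor's consent is delivered) gives a deadline of July 2, 2019; April 25, 2019 is within that limit.
Step 6 — 7 and 21 days from May 10, 2019 (end of the 15-day waiting period, which began when the website notice is posted on April 25, 2019) are May 17, 2019 and May 31, 2019 respectively; done May 29, 2019, which is between those dates.
Step 7 — must wait 34 days from May 29, 2019 (when the posting confirmation is filed), so not before July 2, 2019; June 29, 2019 is 3 days before the earliest permitted date.
The analysis stops there.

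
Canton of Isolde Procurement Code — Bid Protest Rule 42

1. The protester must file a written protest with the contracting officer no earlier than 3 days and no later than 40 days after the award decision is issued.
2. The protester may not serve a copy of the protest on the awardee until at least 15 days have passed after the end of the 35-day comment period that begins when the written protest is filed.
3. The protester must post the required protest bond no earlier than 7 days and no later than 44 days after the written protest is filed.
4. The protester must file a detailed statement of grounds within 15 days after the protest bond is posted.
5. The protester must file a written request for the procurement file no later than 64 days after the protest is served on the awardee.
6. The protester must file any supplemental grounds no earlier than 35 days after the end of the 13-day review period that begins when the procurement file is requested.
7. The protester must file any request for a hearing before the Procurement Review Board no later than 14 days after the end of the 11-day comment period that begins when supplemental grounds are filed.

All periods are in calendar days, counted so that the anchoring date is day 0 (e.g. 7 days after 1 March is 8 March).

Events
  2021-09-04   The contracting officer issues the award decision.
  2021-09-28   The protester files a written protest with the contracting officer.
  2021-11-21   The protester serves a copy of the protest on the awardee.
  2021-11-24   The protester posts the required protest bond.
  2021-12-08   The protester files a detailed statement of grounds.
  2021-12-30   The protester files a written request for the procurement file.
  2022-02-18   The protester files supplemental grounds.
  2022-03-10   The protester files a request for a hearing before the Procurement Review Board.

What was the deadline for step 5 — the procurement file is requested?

2022-01-24

Step 5 runs from 2021-11-21, when the protest is served on the awardee. 64 days after 2021-11-21 is 2022-01-24.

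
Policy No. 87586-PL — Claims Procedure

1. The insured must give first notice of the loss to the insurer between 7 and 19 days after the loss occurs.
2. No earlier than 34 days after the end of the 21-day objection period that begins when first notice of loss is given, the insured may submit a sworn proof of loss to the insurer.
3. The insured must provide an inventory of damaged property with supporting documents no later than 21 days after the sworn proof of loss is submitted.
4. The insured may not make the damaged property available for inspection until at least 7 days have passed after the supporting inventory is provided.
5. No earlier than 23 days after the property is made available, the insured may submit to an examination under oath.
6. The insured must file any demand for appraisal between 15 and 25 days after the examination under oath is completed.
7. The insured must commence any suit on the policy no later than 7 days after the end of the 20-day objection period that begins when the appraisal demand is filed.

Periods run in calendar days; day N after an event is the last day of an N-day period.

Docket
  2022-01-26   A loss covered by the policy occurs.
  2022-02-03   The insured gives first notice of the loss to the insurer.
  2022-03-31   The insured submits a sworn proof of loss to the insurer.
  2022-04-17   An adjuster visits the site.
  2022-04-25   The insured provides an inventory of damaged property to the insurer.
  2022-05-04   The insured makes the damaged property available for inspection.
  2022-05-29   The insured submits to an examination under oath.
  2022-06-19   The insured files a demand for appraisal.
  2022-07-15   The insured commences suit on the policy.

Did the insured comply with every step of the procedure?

Step 1: the window is 7–19 days after 2022-01-26 (when the loss occurs), so 2022-02-02 through 2022-02-14; done 2022-02-03 — within the window.
Step 2: the earliest permitted date is 34 days after 2022-02-24 (end of the 21-day objection period, which began when first notice of loss is given on 2022-02-03), i.e. 2022-03-30; done 2022-03-31, after the minimum wait.
Step 3: 21 days after 2022-03-31 (when the sworn proof of loss is submitted) is 2022-04-21; not done until 2022-04-25, 4 days after the deadline.

No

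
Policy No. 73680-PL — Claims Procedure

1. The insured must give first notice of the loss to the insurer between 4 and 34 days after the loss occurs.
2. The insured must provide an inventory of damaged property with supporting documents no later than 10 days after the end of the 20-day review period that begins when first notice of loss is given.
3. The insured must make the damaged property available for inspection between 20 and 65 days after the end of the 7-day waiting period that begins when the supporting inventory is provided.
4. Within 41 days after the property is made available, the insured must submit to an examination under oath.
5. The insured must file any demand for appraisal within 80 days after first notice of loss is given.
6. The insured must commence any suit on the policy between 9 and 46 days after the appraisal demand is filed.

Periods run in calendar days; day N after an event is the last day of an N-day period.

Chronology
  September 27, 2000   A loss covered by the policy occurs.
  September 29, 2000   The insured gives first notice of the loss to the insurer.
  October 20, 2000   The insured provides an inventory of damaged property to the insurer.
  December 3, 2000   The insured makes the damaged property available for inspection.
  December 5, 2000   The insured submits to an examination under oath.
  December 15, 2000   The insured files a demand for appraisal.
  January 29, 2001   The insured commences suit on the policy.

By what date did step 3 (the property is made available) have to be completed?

December 31, 2000

The supporting inventory is provided on October 20, 2000; the 7-day waiting period therefore ends October 27, 2000, and step 3 runs from that date. The window is 20–65 days after October 27, 2000; it closes on December 31, 2000.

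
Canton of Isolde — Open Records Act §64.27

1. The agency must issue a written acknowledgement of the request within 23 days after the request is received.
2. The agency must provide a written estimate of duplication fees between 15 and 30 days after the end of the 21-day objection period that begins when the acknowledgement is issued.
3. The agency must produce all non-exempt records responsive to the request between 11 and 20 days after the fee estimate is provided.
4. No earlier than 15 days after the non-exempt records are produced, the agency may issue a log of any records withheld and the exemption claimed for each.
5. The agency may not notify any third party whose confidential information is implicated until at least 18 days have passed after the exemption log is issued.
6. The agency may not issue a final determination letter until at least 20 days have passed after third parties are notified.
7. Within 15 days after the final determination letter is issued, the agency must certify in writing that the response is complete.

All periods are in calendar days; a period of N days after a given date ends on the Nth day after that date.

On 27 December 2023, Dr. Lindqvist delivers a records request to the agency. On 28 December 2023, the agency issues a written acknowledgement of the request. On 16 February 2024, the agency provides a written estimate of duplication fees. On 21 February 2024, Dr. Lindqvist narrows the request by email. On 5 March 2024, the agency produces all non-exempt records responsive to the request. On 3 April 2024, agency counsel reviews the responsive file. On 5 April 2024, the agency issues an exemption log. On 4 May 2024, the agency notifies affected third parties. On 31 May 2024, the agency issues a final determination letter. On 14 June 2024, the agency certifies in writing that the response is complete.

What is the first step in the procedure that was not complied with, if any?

(1) due by 27 December 2023 + 23 days = 19 January 2024; done 28 December 2023 — timely.
(2) the permitted window runs from 18 January 2024 + 15 = 2 February 2024 to 18 January 2024 + 30 = 17 February 2024; done 16 February 2024 — within the window.
(3) the permitted window runs from 16 February 2024 + 11 = 27 February 2024 to 16 February 2024 + 20 = 7 March 2024; done 5 March 2024 — within the window.
(4) permitted from 5 March 2024 + 15 days = 20 March 2024 onward; done 5 April 2024, after the minimum wait.
(5) permitted from 5 April 2024 + 18 days = 23 April 2024 onward; 4 May 2024 is on or after that date.
(6) permitted from 4 May 2024 + 20 days = 24 May 2024 onward; 31 May 2024 is on or after that date.
(7) due by 31 May 2024 + 15 days = 15 June 2024; 14 June 2024 is within that limit.

None — every step was satisfied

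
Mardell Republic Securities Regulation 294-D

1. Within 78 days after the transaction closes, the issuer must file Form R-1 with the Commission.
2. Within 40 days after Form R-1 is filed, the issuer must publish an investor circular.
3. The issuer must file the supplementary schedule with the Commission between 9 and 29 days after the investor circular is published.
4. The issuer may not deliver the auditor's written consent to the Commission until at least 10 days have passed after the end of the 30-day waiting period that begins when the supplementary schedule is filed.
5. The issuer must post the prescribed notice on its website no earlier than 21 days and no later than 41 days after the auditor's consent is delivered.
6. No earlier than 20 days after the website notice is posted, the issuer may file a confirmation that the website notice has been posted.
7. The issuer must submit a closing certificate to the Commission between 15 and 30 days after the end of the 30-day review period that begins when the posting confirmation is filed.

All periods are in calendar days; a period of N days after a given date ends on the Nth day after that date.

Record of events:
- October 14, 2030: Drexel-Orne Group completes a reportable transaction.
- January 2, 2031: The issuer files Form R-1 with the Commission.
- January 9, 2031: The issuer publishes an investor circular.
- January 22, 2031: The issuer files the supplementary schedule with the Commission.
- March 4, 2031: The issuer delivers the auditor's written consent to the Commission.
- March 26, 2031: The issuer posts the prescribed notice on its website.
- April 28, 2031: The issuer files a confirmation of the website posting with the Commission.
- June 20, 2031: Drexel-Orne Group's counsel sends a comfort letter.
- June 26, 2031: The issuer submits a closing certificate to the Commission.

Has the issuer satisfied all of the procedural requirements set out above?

No

(1) due by October 14, 2030 + 78 days = December 31, 2030; January 2, 2031 misses that deadline by 2 days.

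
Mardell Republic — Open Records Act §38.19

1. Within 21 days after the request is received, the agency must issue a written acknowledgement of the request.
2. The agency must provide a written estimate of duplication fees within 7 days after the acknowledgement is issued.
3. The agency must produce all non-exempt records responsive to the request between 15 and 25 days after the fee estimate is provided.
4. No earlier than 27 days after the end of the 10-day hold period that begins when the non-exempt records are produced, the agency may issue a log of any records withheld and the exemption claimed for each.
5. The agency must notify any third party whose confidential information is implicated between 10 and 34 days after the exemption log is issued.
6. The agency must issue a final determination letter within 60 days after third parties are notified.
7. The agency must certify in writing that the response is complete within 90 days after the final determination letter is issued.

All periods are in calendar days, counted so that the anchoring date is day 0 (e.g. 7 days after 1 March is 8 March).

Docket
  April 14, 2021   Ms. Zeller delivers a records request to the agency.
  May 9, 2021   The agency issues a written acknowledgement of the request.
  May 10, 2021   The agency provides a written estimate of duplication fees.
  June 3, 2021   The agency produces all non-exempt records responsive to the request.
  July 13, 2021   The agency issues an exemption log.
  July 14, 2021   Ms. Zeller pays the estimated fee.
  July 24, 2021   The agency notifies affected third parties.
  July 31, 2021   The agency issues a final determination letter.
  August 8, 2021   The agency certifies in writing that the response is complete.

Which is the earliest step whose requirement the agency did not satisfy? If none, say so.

Step 1

(1) due by April 14, 2021 + 21 days = May 5, 2021; May 9, 2021 misses that deadline by 4 days.
The analysis stops there.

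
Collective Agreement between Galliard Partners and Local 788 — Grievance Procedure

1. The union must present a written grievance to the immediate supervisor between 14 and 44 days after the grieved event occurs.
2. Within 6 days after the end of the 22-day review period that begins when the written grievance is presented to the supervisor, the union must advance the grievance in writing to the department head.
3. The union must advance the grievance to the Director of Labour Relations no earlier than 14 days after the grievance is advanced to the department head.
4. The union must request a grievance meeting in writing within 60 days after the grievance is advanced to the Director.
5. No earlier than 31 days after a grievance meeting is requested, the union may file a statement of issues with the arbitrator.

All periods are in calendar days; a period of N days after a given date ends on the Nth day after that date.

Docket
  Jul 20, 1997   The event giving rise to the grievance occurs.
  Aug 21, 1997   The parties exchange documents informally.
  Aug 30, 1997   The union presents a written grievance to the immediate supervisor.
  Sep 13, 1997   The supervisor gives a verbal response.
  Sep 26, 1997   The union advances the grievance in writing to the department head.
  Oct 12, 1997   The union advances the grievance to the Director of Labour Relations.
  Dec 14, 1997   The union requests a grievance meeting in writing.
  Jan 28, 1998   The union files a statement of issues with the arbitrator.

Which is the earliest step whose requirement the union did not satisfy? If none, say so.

Step 1 — 14 and 44 days from Jul 20, 1997 (when the grieved event occurs) are Aug 3, 1997 and Sep 2, 1997 respectively; done Aug 30, 1997, which is between those dates.
Step 2 — counting 6 days from Sep 21, 1997 (end of the 22-day review period, which began when the written grievance is presented to the supervisor on Aug 30, 1997) gives a deadline of Sep 27, 1997; done Sep 26, 1997 — timely.
Step 3 — must wait 14 days from Sep 26, 1997 (when the grievance is advanced to the department head), so not before Oct 10, 1997; done Oct 12, 1997 — permitted.
Step 4 — counting 60 days from Oct 12, 1997 (when the grievance is advanced to the Director) gives a deadline of Dec 11, 1997; not done until Dec 14, 1997, 3 days after the deadline.

Step 4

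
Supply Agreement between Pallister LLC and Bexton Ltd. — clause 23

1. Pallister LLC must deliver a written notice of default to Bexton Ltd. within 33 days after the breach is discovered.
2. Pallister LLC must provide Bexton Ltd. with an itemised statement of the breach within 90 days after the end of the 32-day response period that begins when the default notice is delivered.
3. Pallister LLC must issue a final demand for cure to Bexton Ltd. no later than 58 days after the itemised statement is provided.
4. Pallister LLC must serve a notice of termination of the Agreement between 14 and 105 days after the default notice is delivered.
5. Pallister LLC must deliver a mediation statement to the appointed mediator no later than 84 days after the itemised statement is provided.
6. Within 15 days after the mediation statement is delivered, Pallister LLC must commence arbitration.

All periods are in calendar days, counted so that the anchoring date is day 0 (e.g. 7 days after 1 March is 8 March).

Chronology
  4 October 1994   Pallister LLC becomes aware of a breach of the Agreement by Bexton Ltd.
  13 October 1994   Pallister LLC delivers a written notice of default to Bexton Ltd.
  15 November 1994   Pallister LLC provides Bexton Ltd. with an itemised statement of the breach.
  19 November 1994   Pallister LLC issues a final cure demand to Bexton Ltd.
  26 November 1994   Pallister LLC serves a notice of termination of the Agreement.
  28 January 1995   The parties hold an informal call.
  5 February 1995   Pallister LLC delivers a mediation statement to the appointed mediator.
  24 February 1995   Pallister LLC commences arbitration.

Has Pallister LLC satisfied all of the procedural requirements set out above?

Step 1 — counting 33 days from 4 October 1994 (when the breach is discovered) gives a deadline of 6 November 1994; done 13 October 1994 — timely.
Step 2 — counting 90 days from 14 November 1994 (end of the 32-day response period, which began when the default notice is delivered on 13 October 1994) gives a deadline of 12 February 1995; 15 November 1994 is within that limit.
Step 3 — counting 58 days from 15 November 1994 (when the itemised statement is provided) gives a deadline of 12 January 1995; completed 19 November 1994, before the deadline.
Step 4 — 14 and 105 days from 13 October 1994 (when the default notice is delivered) are 27 October 1994 and 26 January 1995 respectively; 26 November 1994 falls inside that range.
Step 5 — counting 84 days from 15 November 1994 (when the itemised statement is provided) gives a deadline of 7 February 1995; 5 February 1995 is within that limit.
Step 6 — counting 15 days from 5 February 1995 (when the mediation statement is delivered) gives a deadline of 20 February 1995; done 24 February 1995 — 4 days late.
The procedure was therefore not followed at step 6.

No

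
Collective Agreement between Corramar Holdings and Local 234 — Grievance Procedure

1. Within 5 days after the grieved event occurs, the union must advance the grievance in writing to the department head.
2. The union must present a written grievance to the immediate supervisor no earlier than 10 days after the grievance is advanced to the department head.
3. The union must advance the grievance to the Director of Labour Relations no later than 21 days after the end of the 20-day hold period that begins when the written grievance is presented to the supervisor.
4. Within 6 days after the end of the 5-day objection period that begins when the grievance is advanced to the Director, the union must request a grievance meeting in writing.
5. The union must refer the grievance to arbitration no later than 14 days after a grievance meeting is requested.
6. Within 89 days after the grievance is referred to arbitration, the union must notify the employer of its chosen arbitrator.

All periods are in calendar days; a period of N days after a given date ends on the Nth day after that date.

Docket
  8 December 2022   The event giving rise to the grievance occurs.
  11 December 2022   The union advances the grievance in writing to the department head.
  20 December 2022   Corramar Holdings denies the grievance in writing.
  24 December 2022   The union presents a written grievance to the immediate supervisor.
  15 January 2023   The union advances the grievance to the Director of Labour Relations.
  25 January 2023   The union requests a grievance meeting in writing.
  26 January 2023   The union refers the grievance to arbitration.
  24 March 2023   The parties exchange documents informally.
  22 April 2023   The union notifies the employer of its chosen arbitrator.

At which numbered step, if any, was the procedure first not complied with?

(1) due by 8 December 2022 + 5 days = 13 December 2022; completed 11 December 2022, before the deadline.
(2) permitted from 11 December 2022 + 10 days = 21 December 2022 onward; 24 December 2022 is on or after that date.
(3) due by 13 January 2023 + 21 days = 3 February 2023; completed 15 January 2023, before the deadline.
(4) due by 20 January 2023 + 6 days = 26 January 2023; completed 25 January 2023, before the deadline.
(5) due by 25 January 2023 + 14 days = 8 February 2023; completed 26 January 2023, before the deadline.
(6) due by 26 January 2023 + 89 days = 25 April 2023; done 22 April 2023 — timely.

None — every step was satisfied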